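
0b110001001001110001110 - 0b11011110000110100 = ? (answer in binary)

0b101101101011101011010

Subtract column by column in base 2:
  0-0 → 0
  1-0 → 1
  1-1 → 0
  1-0 → 1
  0-1 → 1 (borrow)
  0-1-1 → 0 (borrow)
  0-0-1 → 1 (borrow)
  1-0-1 → 0
  1-0 → 1
  1-0 → 1
  0-1 → 1 (borrow)
  0-1-1 → 0 (borrow)
  1-1-1 → 1 (borrow)
  0-1-1 → 0 (borrow)
  0-0-1 → 1 (borrow)
  1-1-1 → 1 (borrow)
  0-1-1 → 0 (borrow)
  0-0-1 → 1 (borrow)
  0-0-1 → 1 (borrow)
  1-0-1 → 0
  1-0 → 1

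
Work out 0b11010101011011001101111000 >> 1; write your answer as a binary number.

Right shift by 1: drop the 1 least-significant bit.

0b1101010101101100110111100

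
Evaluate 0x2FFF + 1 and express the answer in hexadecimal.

0x3000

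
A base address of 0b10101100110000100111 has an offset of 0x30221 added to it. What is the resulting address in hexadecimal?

0xdce48

0b10101100110000100111 = 0xacc27 in hexadecimal.
Add column by column in base 16, right to left:
  7+1 = 8
  2+2 = 4
  c+2 = e
  c+0 = c
  a+3 = d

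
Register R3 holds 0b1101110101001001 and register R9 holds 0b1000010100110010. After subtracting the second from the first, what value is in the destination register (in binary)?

Subtract column by column in base 2:
  1-0 → 1
  0-1 → 1 (borrow)
  0-0-1 → 1 (borrow)
  1-0-1 → 0
  0-1 → 1 (borrow)
  0-1-1 → 0 (borrow)
  1-0-1 → 0
  0-0 → 0
  1-1 → 0
  0-0 → 0
  1-1 → 0
  1-0 → 1
  1-0 → 1
  0-0 → 0
  1-0 → 1
  1-1 → 0

0b101100000010111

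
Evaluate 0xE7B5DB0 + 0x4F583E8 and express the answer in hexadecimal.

Add column by column in base 16, right to left:
  0+8 = 8
  B+E = 9 carry 1
  D+3+1 = 1 carry 1
  5+8+1 = E
  B+5 = 0 carry 1
  7+F+1 = 7 carry 1
  E+4+1 = 3 carry 1
  final carry 1

0x1370E198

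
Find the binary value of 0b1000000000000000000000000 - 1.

0b111111111111111111111111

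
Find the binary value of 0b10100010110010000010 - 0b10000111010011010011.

0b11011011110101111

Subtract column by column in base 2:
  0-1 → 1 (borrow)
  1-1-1 → 1 (borrow)
  0-0-1 → 1 (borrow)
  0-0-1 → 1 (borrow)
  0-1-1 → 0 (borrow)
  0-0-1 → 1 (borrow)
  0-1-1 → 0 (borrow)
  1-1-1 → 1 (borrow)
  0-0-1 → 1 (borrow)
  0-0-1 → 1 (borrow)
  1-1-1 → 1 (borrow)
  1-0-1 → 0
  0-1 → 1 (borrow)
  1-1-1 → 1 (borrow)
  0-1-1 → 0 (borrow)
  0-0-1 → 1 (borrow)
  0-0-1 → 1 (borrow)
  1-0-1 → 0
  0-0 → 0
  1-1 → 0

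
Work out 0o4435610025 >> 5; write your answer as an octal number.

5 bits is not a whole number of base-8 digits; in binary: 100100011101110001000000010101 >> 5 = 1001000111011100010000000.

0o110734200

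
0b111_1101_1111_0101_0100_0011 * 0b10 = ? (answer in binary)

0b111110111110101010000110

Multiply each base-2 digit by 2, carrying:
  1×2 = 2 → write 0 carry 1
  1×2+1 = 3 → write 1 carry 1
  0×2+1 = 1 → write 1
  0×2 = 0 → write 0
  0×2 = 0 → write 0
  0×2 = 0 → write 0
  1×2 = 2 → write 0 carry 1
  0×2+1 = 1 → write 1
  1×2 = 2 → write 0 carry 1
  0×2+1 = 1 → write 1
  1×2 = 2 → write 0 carry 1
  0×2+1 = 1 → write 1
  1×2 = 2 → write 0 carry 1
  1×2+1 = 3 → write 1 carry 1
  1×2+1 = 3 → write 1 carry 1
  1×2+1 = 3 → write 1 carry 1
  1×2+1 = 3 → write 1 carry 1
  0×2+1 = 1 → write 1
  1×2 = 2 → write 0 carry 1
  1×2+1 = 3 → write 1 carry 1
  1×2+1 = 3 → write 1 carry 1
  1×2+1 = 3 → write 1 carry 1
  1×2+1 = 3 → write 1 carry 1
  remaining carry: 1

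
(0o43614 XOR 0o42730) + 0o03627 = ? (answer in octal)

0o4753

First 0o43614 XOR 0o42730 = 0o01124.
Add column by column in base 8, right to left:
  4+7 = 3 carry 1
  2+2+1 = 5
  1+6 = 7
  1+3 = 4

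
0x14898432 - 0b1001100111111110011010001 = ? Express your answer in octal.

0o2325303541

0x14898432 = 0o2442302062 in octal.
0b1001100111111110011010001 = 0o114776321 in octal.
Subtract column by column in base 8:
  2-1 → 1
  6-2 → 4
  0-3 → 5 (borrow)
  2-6-1 → 3 (borrow)
  0-7-1 → 0 (borrow)
  3-7-1 → 3 (borrow)
  2-4-1 → 5 (borrow)
  4-1-1 → 2
  4-1 → 3
  2-0 → 2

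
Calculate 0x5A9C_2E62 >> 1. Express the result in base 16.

0x2D4E1731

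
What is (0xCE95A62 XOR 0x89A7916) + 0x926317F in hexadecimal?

0xD9954F3

First 0xCE95A62 XOR 0x89A7916 = 0x4732374.
Add column by column in base 16, right to left:
  4+F = 3 carry 1
  7+7+1 = F
  3+1 = 4
  2+3 = 5
  3+6 = 9
  7+2 = 9
  4+9 = D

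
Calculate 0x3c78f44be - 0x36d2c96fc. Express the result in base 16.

0x5a62adc2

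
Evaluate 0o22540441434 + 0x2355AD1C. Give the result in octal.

0o27065770070

0x2355AD1C = 0o4325326434 in octal.
Add column by column in base 8, right to left:
  4+4 = 0 carry 1
  3+3+1 = 7
  4+4 = 0 carry 1
  1+6+1 = 0 carry 1
  4+2+1 = 7
  4+3 = 7
  0+5 = 5
  4+2 = 6
  5+3 = 0 carry 1
  2+4+1 = 7
  2+0 = 2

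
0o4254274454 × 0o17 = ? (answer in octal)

Multiply each base-8 digit by 15, carrying:
  4×15 = 60 → write 4 carry 7
  5×15+7 = 82 → write 2 carry 10
  4×15+10 = 70 → write 6 carry 8
  4×15+8 = 68 → write 4 carry 8
  7×15+8 = 113 → write 1 carry 14
  2×15+14 = 44 → write 4 carry 5
  4×15+5 = 65 → write 1 carry 8
  5×15+8 = 83 → write 3 carry 10
  2×15+10 = 40 → write 0 carry 5
  4×15+5 = 65 → write 1 carry 8
  remaining carry: 10

0o101031414624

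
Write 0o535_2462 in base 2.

Each octal digit is 3 bits: 5=101 3=011 5=101 2=010 4=100 6=110 2=010.

0b101011101010100110010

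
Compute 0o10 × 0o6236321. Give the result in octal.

0o62363210

Multiply each base-8 digit by 8, carrying:
  1×8 = 8 → write 0 carry 1
  2×8+1 = 17 → write 1 carry 2
  3×8+2 = 26 → write 2 carry 3
  6×8+3 = 51 → write 3 carry 6
  3×8+6 = 30 → write 6 carry 3
  2×8+3 = 19 → write 3 carry 2
  6×8+2 = 50 → write 2 carry 6
  remaining carry: 6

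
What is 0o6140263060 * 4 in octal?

Multiply each base-8 digit by 4, carrying:
  0×4 = 0 → write 0
  6×4 = 24 → write 0 carry 3
  0×4+3 = 3 → write 3
  3×4 = 12 → write 4 carry 1
  6×4+1 = 25 → write 1 carry 3
  2×4+3 = 11 → write 3 carry 1
  0×4+1 = 1 → write 1
  4×4 = 16 → write 0 carry 2
  1×4+2 = 6 → write 6
  6×4 = 24 → write 0 carry 3
  remaining carry: 3

0o30601314300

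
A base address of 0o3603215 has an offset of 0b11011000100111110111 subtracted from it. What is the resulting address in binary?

0b10111110010010110

0o3603215 = 0b11110000011010001101 in binary.
Subtract column by column in base 2:
  1-1 → 0
  0-1 → 1 (borrow)
  1-1-1 → 1 (borrow)
  1-0-1 → 0
  0-1 → 1 (borrow)
  0-1-1 → 0 (borrow)
  0-1-1 → 0 (borrow)
  1-1-1 → 1 (borrow)
  0-1-1 → 0 (borrow)
  1-0-1 → 0
  1-0 → 1
  0-1 → 1 (borrow)
  0-0-1 → 1 (borrow)
  0-0-1 → 1 (borrow)
  0-0-1 → 1 (borrow)
  0-1-1 → 0 (borrow)
  1-1-1 → 1 (borrow)
  1-0-1 → 0
  1-1 → 0
  1-1 → 0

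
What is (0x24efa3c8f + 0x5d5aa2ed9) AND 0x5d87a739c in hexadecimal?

0x206308

Add column by column in base 16, right to left:
  f+9 = 8 carry 1
  8+d+1 = 6 carry 1
  c+e+1 = b carry 1
  3+2+1 = 6
  a+a = 4 carry 1
  f+a+1 = a carry 1
  e+5+1 = 4 carry 1
  4+d+1 = 2 carry 1
  2+5+1 = 8
Sum = 0x824a46b68; now AND with 0x5d87a739c:
  8&5=0, 2&d=0, 4&8=0, a&7=2, 4&a=0, 6&7=6, b&3=3, 6&9=0, 8&c=8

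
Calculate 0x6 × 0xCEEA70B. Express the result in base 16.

0x4D97EA42

Multiply each base-16 digit by 6, carrying:
  B×6 = 66 → write 2 carry 4
  0×6+4 = 4 → write 4
  7×6 = 42 → write A carry 2
  A×6+2 = 62 → write E carry 3
  E×6+3 = 87 → write 7 carry 5
  E×6+5 = 89 → write 9 carry 5
  C×6+5 = 77 → write D carry 4
  remaining carry: 4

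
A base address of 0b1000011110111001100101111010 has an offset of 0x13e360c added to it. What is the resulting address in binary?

0x13e360c = 0b1001111100011011000001100 in binary.
Add column by column in base 2, right to left:
  0+0 = 0
  1+0 = 1
  0+1 = 1
  1+1 = 0 carry 1
  1+0+1 = 0 carry 1
  1+0+1 = 0 carry 1
  1+0+1 = 0 carry 1
  0+0+1 = 1
  1+0 = 1
  0+1 = 1
  0+1 = 1
  1+0 = 1
  1+1 = 0 carry 1
  0+1+1 = 0 carry 1
  0+0+1 = 1
  1+0 = 1
  1+0 = 1
  1+1 = 0 carry 1
  0+1+1 = 0 carry 1
  1+1+1 = 1 carry 1
  1+1+1 = 1 carry 1
  1+1+1 = 1 carry 1
  1+0+1 = 0 carry 1
  0+0+1 = 1
  0+1 = 1
  0+0 = 0
  0+0 = 0
  1+0 = 1

0b1001101110011100111110000110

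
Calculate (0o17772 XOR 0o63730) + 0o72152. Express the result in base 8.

0o166214

First 0o17772 XOR 0o63730 = 0o74042.
Add column by column in base 8, right to left:
  2+2 = 4
  4+5 = 1 carry 1
  0+1+1 = 2
  4+2 = 6
  7+7 = 6 carry 1
  final carry 1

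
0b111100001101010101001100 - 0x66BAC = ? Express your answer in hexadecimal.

0xEA69A0

0b111100001101010101001100 = 0xF0D54C in hexadecimal.
Subtract column by column in base 16:
  C-C → 0
  4-A → A (borrow)
  5-B-1 → 9 (borrow)
  D-6-1 → 6
  0-6 → A (borrow)
  F-0-1 → E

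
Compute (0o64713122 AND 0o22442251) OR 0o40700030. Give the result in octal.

0o64713122 AND 0o22442251 = 0o20402000.
Then OR with 0o40700030.

0o60702030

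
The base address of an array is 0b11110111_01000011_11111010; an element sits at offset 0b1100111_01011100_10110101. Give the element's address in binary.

Add column by column in base 2, right to left:
  0+1 = 1
  1+0 = 1
  0+1 = 1
  1+0 = 1
  1+1 = 0 carry 1
  1+1+1 = 1 carry 1
  1+0+1 = 0 carry 1
  1+1+1 = 1 carry 1
  1+0+1 = 0 carry 1
  1+0+1 = 0 carry 1
  0+1+1 = 0 carry 1
  0+1+1 = 0 carry 1
  0+1+1 = 0 carry 1
  0+0+1 = 1
  1+1 = 0 carry 1
  0+0+1 = 1
  1+1 = 0 carry 1
  1+1+1 = 1 carry 1
  1+1+1 = 1 carry 1
  0+0+1 = 1
  1+0 = 1
  1+1 = 0 carry 1
  1+1+1 = 1 carry 1
  1+0+1 = 0 carry 1
  final carry 1

0b1010111101010000010101111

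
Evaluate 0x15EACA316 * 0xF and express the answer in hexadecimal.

0x148C1D8E4A

Multiply each base-16 digit by 15, carrying:
  6×15 = 90 → write A carry 5
  1×15+5 = 20 → write 4 carry 1
  3×15+1 = 46 → write E carry 2
  A×15+2 = 152 → write 8 carry 9
  C×15+9 = 189 → write D carry 11
  A×15+11 = 161 → write 1 carry 10
  E×15+10 = 220 → write C carry 13
  5×15+13 = 88 → write 8 carry 5
  1×15+5 = 20 → write 4 carry 1
  remaining carry: 1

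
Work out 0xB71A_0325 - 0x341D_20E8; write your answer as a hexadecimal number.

0x82FCE23D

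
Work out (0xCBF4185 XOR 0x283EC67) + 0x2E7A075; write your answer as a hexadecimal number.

First 0xCBF4185 XOR 0x283EC67 = 0xE3CADE2.
Add column by column in base 16, right to left:
  2+5 = 7
  E+7 = 5 carry 1
  D+0+1 = E
  A+A = 4 carry 1
  C+7+1 = 4 carry 1
  3+E+1 = 2 carry 1
  E+2+1 = 1 carry 1
  final carry 1

0x11244E57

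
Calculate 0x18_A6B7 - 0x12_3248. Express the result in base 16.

Subtract column by column in base 16:
  7-8 → F (borrow)
  B-4-1 → 6
  6-2 → 4
  A-3 → 7
  8-2 → 6
  1-1 → 0

0x6746F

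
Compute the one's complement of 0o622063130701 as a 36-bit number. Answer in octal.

Each oct digit d becomes 7−d:
  6→1, 2→5, 2→5, 0→7, 6→1, 3→4, 1→6, 3→4, 0→7, 7→0, 0→7, 1→6

0o155714647076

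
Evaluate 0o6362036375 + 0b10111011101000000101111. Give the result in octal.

0b10111011101000000101111 = 0o27350057 in octal.
Add column by column in base 8, right to left:
  5+7 = 4 carry 1
  7+5+1 = 5 carry 1
  3+0+1 = 4
  6+0 = 6
  3+5 = 0 carry 1
  0+3+1 = 4
  2+7 = 1 carry 1
  6+2+1 = 1 carry 1
  3+0+1 = 4
  6+0 = 6

0o6411406454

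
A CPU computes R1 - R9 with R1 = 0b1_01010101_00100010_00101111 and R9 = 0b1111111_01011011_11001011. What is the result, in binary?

0b110101011100011001100100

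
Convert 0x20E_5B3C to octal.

0o203455474

Expand each hex digit to 4 bits: 2=0010 0=0000 E=1110 5=0101 B=1011 3=0011 C=1100.
Group the bits in threes: 010 000 011 100 101 101 100 111 100 → 203455474.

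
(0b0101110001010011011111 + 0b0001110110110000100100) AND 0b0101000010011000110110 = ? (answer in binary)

Add column by column in base 2, right to left:
  1+0 = 1
  1+0 = 1
  1+1 = 0 carry 1
  1+0+1 = 0 carry 1
  1+0+1 = 0 carry 1
  0+1+1 = 0 carry 1
  1+0+1 = 0 carry 1
  1+0+1 = 0 carry 1
  0+0+1 = 1
  0+0 = 0
  1+1 = 0 carry 1
  0+1+1 = 0 carry 1
  1+0+1 = 0 carry 1
  0+1+1 = 0 carry 1
  0+1+1 = 0 carry 1
  0+0+1 = 1
  1+1 = 0 carry 1
  1+1+1 = 1 carry 1
  1+1+1 = 1 carry 1
  0+0+1 = 1
  1+0 = 1
Sum = 0b111101000000100000011; now AND with 0b0101000010011000110110:
  0111101000000100000011
& 0101000010011000110110
= 0101000000000000000010

0b101000000000000000010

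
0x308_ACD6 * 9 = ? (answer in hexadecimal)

0x1B4E1386

Multiply each base-16 digit by 9, carrying:
  6×9 = 54 → write 6 carry 3
  D×9+3 = 120 → write 8 carry 7
  C×9+7 = 115 → write 3 carry 7
  A×9+7 = 97 → write 1 carry 6
  8×9+6 = 78 → write E carry 4
  0×9+4 = 4 → write 4
  3×9 = 27 → write B carry 1
  remaining carry: 1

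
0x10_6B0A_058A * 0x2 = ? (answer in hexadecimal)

0x20D6140B14

Multiply each base-16 digit by 2, carrying:
  A×2 = 20 → write 4 carry 1
  8×2+1 = 17 → write 1 carry 1
  5×2+1 = 11 → write B
  0×2 = 0 → write 0
  A×2 = 20 → write 4 carry 1
  0×2+1 = 1 → write 1
  B×2 = 22 → write 6 carry 1
  6×2+1 = 13 → write D
  0×2 = 0 → write 0
  1×2 = 2 → write 2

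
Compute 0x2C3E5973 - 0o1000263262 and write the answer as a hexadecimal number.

0x243CF2C1

0o1000263262 = 0x80166B2 in hexadecimal.
Subtract column by column in base 16:
  3-2 → 1
  7-B → C (borrow)
  9-6-1 → 2
  5-6 → F (borrow)
  E-1-1 → C
  3-0 → 3
  C-8 → 4
  2-0 → 2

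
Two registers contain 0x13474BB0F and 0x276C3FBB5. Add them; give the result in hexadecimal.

0x3AB38B6C4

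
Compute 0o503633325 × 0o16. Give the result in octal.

0o10665177646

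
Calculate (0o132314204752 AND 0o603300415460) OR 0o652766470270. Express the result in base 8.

0o652766474670

0o132314204752 AND 0o603300415460 = 0o002300004440.
Then OR with 0o652766470270.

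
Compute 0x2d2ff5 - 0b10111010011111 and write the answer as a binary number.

0b1011010000000101010110

0x2d2ff5 = 0b1011010010111111110101 in binary.
Subtract column by column in base 2:
  1-1 → 0
  0-1 → 1 (borrow)
  1-1-1 → 1 (borrow)
  0-1-1 → 0 (borrow)
  1-1-1 → 1 (borrow)
  1-0-1 → 0
  1-0 → 1
  1-1 → 0
  1-0 → 1
  1-1 → 0
  1-1 → 0
  1-1 → 0
  0-0 → 0
  1-1 → 0
  0-0 → 0
  0-0 → 0
  1-0 → 1
  0-0 → 0
  1-0 → 1
  1-0 → 1
  0-0 → 0
  1-0 → 1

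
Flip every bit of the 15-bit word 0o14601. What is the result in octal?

0o63176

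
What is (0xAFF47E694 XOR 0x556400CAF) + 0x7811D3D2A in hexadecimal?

0x172A252765

First 0xAFF47E694 XOR 0x556400CAF = 0xFA907EA3B.
Add column by column in base 16, right to left:
  B+A = 5 carry 1
  3+2+1 = 6
  A+D = 7 carry 1
  E+3+1 = 2 carry 1
  7+D+1 = 5 carry 1
  0+1+1 = 2
  9+1 = A
  A+8 = 2 carry 1
  F+7+1 = 7 carry 1
  final carry 1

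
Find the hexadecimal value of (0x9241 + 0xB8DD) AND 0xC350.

0x4310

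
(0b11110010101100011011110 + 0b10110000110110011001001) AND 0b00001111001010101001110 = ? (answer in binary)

0b11000010100000110

Add column by column in base 2, right to left:
  0+1 = 1
  1+0 = 1
  1+0 = 1
  1+1 = 0 carry 1
  1+0+1 = 0 carry 1
  0+0+1 = 1
  1+1 = 0 carry 1
  1+1+1 = 1 carry 1
  0+0+1 = 1
  0+0 = 0
  0+1 = 1
  1+1 = 0 carry 1
  1+0+1 = 0 carry 1
  0+1+1 = 0 carry 1
  1+1+1 = 1 carry 1
  0+0+1 = 1
  1+0 = 1
  0+0 = 0
  0+0 = 0
  1+1 = 0 carry 1
  1+1+1 = 1 carry 1
  1+0+1 = 0 carry 1
  1+1+1 = 1 carry 1
  final carry 1
Sum = 0b110100011100010110100111; now AND with 0b00001111001010101001110:
  110100011100010110100111
& 000001111001010101001110
= 000000011000010100000110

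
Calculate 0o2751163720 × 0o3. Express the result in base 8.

0o10673533560

Multiply each base-8 digit by 3, carrying:
  0×3 = 0 → write 0
  2×3 = 6 → write 6
  7×3 = 21 → write 5 carry 2
  3×3+2 = 11 → write 3 carry 1
  6×3+1 = 19 → write 3 carry 2
  1×3+2 = 5 → write 5
  1×3 = 3 → write 3
  5×3 = 15 → write 7 carry 1
  7×3+1 = 22 → write 6 carry 2
  2×3+2 = 8 → write 0 carry 1
  remaining carry: 1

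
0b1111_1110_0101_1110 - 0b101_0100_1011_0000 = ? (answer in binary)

Subtract column by column in base 2:
  0-0 → 0
  1-0 → 1
  1-0 → 1
  1-0 → 1
  1-1 → 0
  0-1 → 1 (borrow)
  1-0-1 → 0
  0-1 → 1 (borrow)
  0-0-1 → 1 (borrow)
  1-0-1 → 0
  1-1 → 0
  1-0 → 1
  1-1 → 0
  1-0 → 1
  1-1 → 0
  1-0 → 1

0b1010100110101110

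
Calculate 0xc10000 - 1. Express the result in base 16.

0xc0ffff

The trailing 4 digits are 0, so subtracting 1 borrows through: they become F and the next digit up decrements.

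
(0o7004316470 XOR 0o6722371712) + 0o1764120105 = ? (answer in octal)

First 0o7004316470 XOR 0o6722371712 = 0o1726067362.
Add column by column in base 8, right to left:
  2+5 = 7
  6+0 = 6
  3+1 = 4
  7+0 = 7
  6+2 = 0 carry 1
  0+1+1 = 2
  6+4 = 2 carry 1
  2+6+1 = 1 carry 1
  7+7+1 = 7 carry 1
  1+1+1 = 3

0o3712207467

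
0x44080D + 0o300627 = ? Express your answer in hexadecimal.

0x4589A4

0o300627 = 0x18197 in hexadecimal.
Add column by column in base 16, right to left:
  D+7 = 4 carry 1
  0+9+1 = A
  8+1 = 9
  0+8 = 8
  4+1 = 5
  4+0 = 4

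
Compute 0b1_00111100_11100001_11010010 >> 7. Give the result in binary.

Right shift by 7: drop the 7 least-significant bits.

0b100111100111000011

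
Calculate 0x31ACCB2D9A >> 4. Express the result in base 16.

0x31ACCB2D9

Shifting right by 4 bits = 1 hex digit: drop the last 1.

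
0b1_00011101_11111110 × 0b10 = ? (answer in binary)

0b100011101111111100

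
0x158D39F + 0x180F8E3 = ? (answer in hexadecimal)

0x2D9CC82

Add column by column in base 16, right to left:
  F+3 = 2 carry 1
  9+E+1 = 8 carry 1
  3+8+1 = C
  D+F = C carry 1
  8+0+1 = 9
  5+8 = D
  1+1 = 2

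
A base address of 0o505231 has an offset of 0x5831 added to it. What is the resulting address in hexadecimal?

0o505231 = 0x28A99 in hexadecimal.
Add column by column in base 16, right to left:
  9+1 = A
  9+3 = C
  A+8 = 2 carry 1
  8+5+1 = E
  2+0 = 2

0x2E2CA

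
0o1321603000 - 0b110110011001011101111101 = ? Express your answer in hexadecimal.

0xa6d6e83

0o1321603000 = 0xb470600 in hexadecimal.
0b110110011001011101111101 = 0xd9977d in hexadecimal.
Subtract column by column in base 16:
  0-d → 3 (borrow)
  0-7-1 → 8 (borrow)
  6-7-1 → e (borrow)
  0-9-1 → 6 (borrow)
  7-9-1 → d (borrow)
  4-d-1 → 6 (borrow)
  b-0-1 → a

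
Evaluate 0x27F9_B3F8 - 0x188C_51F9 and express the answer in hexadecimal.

0xF6D61FF

Subtract column by column in base 16:
  8-9 → F (borrow)
  F-F-1 → F (borrow)
  3-1-1 → 1
  B-5 → 6
  9-C → D (borrow)
  F-8-1 → 6
  7-8 → F (borrow)
  2-1-1 → 0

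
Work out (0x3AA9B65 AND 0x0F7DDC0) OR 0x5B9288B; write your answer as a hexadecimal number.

0x3AA9B65 AND 0x0F7DDC0 = 0x0A29940.
Then OR with 0x5B9288B.

0x5BBB9CB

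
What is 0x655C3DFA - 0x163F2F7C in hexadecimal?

0x4F1D0E7E

Subtract column by column in base 16:
  A-C → E (borrow)
  F-7-1 → 7
  D-F → E (borrow)
  3-2-1 → 0
  C-F → D (borrow)
  5-3-1 → 1
  5-6 → F (borrow)
  6-1-1 → 4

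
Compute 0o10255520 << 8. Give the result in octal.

8 bits is not a whole number of base-8 digits; in binary: 1000010101101101010000 << 8 = 100001010110110101000000000000.

0o4126650000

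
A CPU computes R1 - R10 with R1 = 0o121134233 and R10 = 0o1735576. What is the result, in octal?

Subtract column by column in base 8:
  3-6 → 5 (borrow)
  3-7-1 → 3 (borrow)
  2-5-1 → 4 (borrow)
  4-5-1 → 6 (borrow)
  3-3-1 → 7 (borrow)
  1-7-1 → 1 (borrow)
  1-1-1 → 7 (borrow)
  2-0-1 → 1
  1-0 → 1

0o117176435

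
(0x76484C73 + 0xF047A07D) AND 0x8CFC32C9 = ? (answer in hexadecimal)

0x48C20C0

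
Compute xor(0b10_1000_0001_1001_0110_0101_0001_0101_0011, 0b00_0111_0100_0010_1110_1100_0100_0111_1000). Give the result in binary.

XOR bit by bit (1 where the bits differ):
  1010000001100101100101000101010011
^ 0001110100001011101100010001111000
= 1011110101101110001001010100101011

0b1011110101101110001001010100101011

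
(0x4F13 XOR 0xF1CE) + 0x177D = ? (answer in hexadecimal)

0xD65A

First 0x4F13 XOR 0xF1CE = 0xBEDD.
Add column by column in base 16, right to left:
  D+D = A carry 1
  D+7+1 = 5 carry 1
  E+7+1 = 6 carry 1
  B+1+1 = D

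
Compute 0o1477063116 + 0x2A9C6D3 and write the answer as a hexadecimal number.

0o1477063116 = 0xCFC664E in hexadecimal.
Add column by column in base 16, right to left:
  E+3 = 1 carry 1
  4+D+1 = 2 carry 1
  6+6+1 = D
  6+C = 2 carry 1
  C+9+1 = 6 carry 1
  F+A+1 = A carry 1
  C+2+1 = F

0xFA62D21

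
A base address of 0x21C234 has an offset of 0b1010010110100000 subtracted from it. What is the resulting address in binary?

0b1000010001110010010100

0x21C234 = 0b1000011100001000110100 in binary.
Subtract column by column in base 2:
  0-0 → 0
  0-0 → 0
  1-0 → 1
  0-0 → 0
  1-0 → 1
  1-1 → 0
  0-0 → 0
  0-1 → 1 (borrow)
  0-1-1 → 0 (borrow)
  1-0-1 → 0
  0-1 → 1 (borrow)
  0-0-1 → 1 (borrow)
  0-0-1 → 1 (borrow)
  0-1-1 → 0 (borrow)
  1-0-1 → 0
  1-1 → 0
  1-0 → 1
  0-0 → 0
  0-0 → 0
  0-0 → 0
  0-0 → 0
  1-0 → 1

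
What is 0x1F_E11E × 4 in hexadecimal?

0x7F8478

Multiply each base-16 digit by 4, carrying:
  E×4 = 56 → write 8 carry 3
  1×4+3 = 7 → write 7
  1×4 = 4 → write 4
  E×4 = 56 → write 8 carry 3
  F×4+3 = 63 → write F carry 3
  1×4+3 = 7 → write 7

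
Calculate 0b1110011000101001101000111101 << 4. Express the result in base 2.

Left shift by 4: append 4 zero bits.

0b11100110001010011010001111010000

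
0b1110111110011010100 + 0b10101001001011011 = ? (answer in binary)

0b10001100111100101111

Add column by column in base 2, right to left:
  0+1 = 1
  0+1 = 1
  1+0 = 1
  0+1 = 1
  1+1 = 0 carry 1
  0+0+1 = 1
  1+1 = 0 carry 1
  1+0+1 = 0 carry 1
  0+0+1 = 1
  0+1 = 1
  1+0 = 1
  1+0 = 1
  1+1 = 0 carry 1
  1+0+1 = 0 carry 1
  1+1+1 = 1 carry 1
  0+0+1 = 1
  1+1 = 0 carry 1
  1+0+1 = 0 carry 1
  1+0+1 = 0 carry 1
  final carry 1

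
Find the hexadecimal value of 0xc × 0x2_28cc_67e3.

0x19e994dea4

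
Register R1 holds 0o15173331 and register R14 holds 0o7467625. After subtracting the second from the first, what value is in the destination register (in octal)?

0o5503504

Subtract column by column in base 8:
  1-5 → 4 (borrow)
  3-2-1 → 0
  3-6 → 5 (borrow)
  3-7-1 → 3 (borrow)
  7-6-1 → 0
  1-4 → 5 (borrow)
  5-7-1 → 5 (borrow)
  1-0-1 → 0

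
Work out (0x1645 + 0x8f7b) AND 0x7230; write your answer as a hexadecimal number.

Add column by column in base 16, right to left:
  5+b = 0 carry 1
  4+7+1 = c
  6+f = 5 carry 1
  1+8+1 = a
Sum = 0xa5c0; now AND with 0x7230:
  a&7=2, 5&2=0, c&3=0, 0&0=0

0x2000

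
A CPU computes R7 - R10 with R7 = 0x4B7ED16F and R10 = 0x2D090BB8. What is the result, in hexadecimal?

Subtract column by column in base 16:
  F-8 → 7
  6-B → B (borrow)
  1-B-1 → 5 (borrow)
  D-0-1 → C
  E-9 → 5
  7-0 → 7
  B-D → E (borrow)
  4-2-1 → 1

0x1E75C5B7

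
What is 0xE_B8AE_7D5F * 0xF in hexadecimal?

0xDCD2395891

Multiply each base-16 digit by 15, carrying:
  F×15 = 225 → write 1 carry 14
  5×15+14 = 89 → write 9 carry 5
  D×15+5 = 200 → write 8 carry 12
  7×15+12 = 117 → write 5 carry 7
  E×15+7 = 217 → write 9 carry 13
  A×15+13 = 163 → write 3 carry 10
  8×15+10 = 130 → write 2 carry 8
  B×15+8 = 173 → write D carry 10
  E×15+10 = 220 → write C carry 13
  remaining carry: D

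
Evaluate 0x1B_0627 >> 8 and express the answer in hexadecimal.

Shifting right by 8 bits = 2 hex digits: drop the last 2.

0x1B06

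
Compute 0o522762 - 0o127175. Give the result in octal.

Subtract column by column in base 8:
  2-5 → 5 (borrow)
  6-7-1 → 6 (borrow)
  7-1-1 → 5
  2-7 → 3 (borrow)
  2-2-1 → 7 (borrow)
  5-1-1 → 3

0o373565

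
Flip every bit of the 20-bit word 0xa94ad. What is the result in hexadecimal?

0x56b52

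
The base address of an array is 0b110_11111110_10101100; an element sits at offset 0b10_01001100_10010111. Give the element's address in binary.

0b10010100101101000011

Add column by column in base 2, right to left:
  0+1 = 1
  0+1 = 1
  1+1 = 0 carry 1
  1+0+1 = 0 carry 1
  0+1+1 = 0 carry 1
  1+0+1 = 0 carry 1
  0+0+1 = 1
  1+1 = 0 carry 1
  0+0+1 = 1
  1+0 = 1
  1+1 = 0 carry 1
  1+1+1 = 1 carry 1
  1+0+1 = 0 carry 1
  1+0+1 = 0 carry 1
  1+1+1 = 1 carry 1
  1+0+1 = 0 carry 1
  0+0+1 = 1
  1+1 = 0 carry 1
  1+0+1 = 0 carry 1
  final carry 1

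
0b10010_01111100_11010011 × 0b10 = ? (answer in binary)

0b1001001111100110100110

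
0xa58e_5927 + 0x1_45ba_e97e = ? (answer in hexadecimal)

Add column by column in base 16, right to left:
  7+e = 5 carry 1
  2+7+1 = a
  9+9 = 2 carry 1
  5+e+1 = 4 carry 1
  e+a+1 = 9 carry 1
  8+b+1 = 4 carry 1
  5+5+1 = b
  a+4 = e
  0+1 = 1

0x1eb4942a5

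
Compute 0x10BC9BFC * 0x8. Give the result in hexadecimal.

0x85E4DFE0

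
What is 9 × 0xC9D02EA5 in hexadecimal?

Multiply each base-16 digit by 9, carrying:
  5×9 = 45 → write D carry 2
  A×9+2 = 92 → write C carry 5
  E×9+5 = 131 → write 3 carry 8
  2×9+8 = 26 → write A carry 1
  0×9+1 = 1 → write 1
  D×9 = 117 → write 5 carry 7
  9×9+7 = 88 → write 8 carry 5
  C×9+5 = 113 → write 1 carry 7
  remaining carry: 7

0x71851A3CD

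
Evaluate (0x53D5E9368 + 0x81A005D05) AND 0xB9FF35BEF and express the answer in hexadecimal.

Add column by column in base 16, right to left:
  8+5 = D
  6+0 = 6
  3+D = 0 carry 1
  9+5+1 = F
  E+0 = E
  5+0 = 5
  D+A = 7 carry 1
  3+1+1 = 5
  5+8 = D
Sum = 0xD575EF06D; now AND with 0xB9FF35BEF:
  D&B=9, 5&9=1, 7&F=7, 5&F=5, E&3=2, F&5=5, 0&B=0, 6&E=6, D&F=D

0x91752506D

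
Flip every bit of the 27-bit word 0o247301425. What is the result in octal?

Each oct digit d becomes 7−d:
  2→5, 4→3, 7→0, 3→4, 0→7, 1→6, 4→3, 2→5, 5→2

0o530476352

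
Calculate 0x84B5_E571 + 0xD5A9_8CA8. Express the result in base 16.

Add column by column in base 16, right to left:
  1+8 = 9
  7+A = 1 carry 1
  5+C+1 = 2 carry 1
  E+8+1 = 7 carry 1
  5+9+1 = F
  B+A = 5 carry 1
  4+5+1 = A
  8+D = 5 carry 1
  final carry 1

0x15A5F7219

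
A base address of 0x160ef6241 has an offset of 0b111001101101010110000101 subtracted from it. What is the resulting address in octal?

0x160ef6241 = 0o54073661101 in octal.
0b111001101101010110000101 = 0o71552605 in octal.
Subtract column by column in base 8:
  1-5 → 4 (borrow)
  0-0-1 → 7 (borrow)
  1-6-1 → 2 (borrow)
  1-2-1 → 6 (borrow)
  6-5-1 → 0
  6-5 → 1
  3-1 → 2
  7-7 → 0
  0-0 → 0
  4-0 → 4
  5-0 → 5

0o54002106274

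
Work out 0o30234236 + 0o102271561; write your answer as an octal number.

Add column by column in base 8, right to left:
  6+1 = 7
  3+6 = 1 carry 1
  2+5+1 = 0 carry 1
  4+1+1 = 6
  3+7 = 2 carry 1
  2+2+1 = 5
  0+2 = 2
  3+0 = 3
  0+1 = 1

0o132526017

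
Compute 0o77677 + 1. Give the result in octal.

The trailing 2 digits are 7 (max in base 8), so adding 1 cascades: they roll to 0 and the next digit up increments.

0o77700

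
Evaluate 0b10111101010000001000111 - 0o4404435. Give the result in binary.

0o4404435 = 0b100100000100100011101 in binary.
Subtract column by column in base 2:
  1-1 → 0
  1-0 → 1
  1-1 → 0
  0-1 → 1 (borrow)
  0-1-1 → 0 (borrow)
  0-0-1 → 1 (borrow)
  1-0-1 → 0
  0-0 → 0
  0-1 → 1 (borrow)
  0-0-1 → 1 (borrow)
  0-0-1 → 1 (borrow)
  0-1-1 → 0 (borrow)
  0-0-1 → 1 (borrow)
  1-0-1 → 0
  0-0 → 0
  1-0 → 1
  0-0 → 0
  1-1 → 0
  1-0 → 1
  1-0 → 1
  1-1 → 0
  0-0 → 0
  1-0 → 1

0b10011001001011100101010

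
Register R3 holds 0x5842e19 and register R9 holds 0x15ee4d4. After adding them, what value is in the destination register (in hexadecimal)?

Add column by column in base 16, right to left:
  9+4 = d
  1+d = e
  e+4 = 2 carry 1
  2+e+1 = 1 carry 1
  4+e+1 = 3 carry 1
  8+5+1 = e
  5+1 = 6

0x6e312ed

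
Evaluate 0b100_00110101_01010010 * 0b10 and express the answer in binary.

0b10000110101010100100

Multiply each base-2 digit by 2, carrying:
  0×2 = 0 → write 0
  1×2 = 2 → write 0 carry 1
  0×2+1 = 1 → write 1
  0×2 = 0 → write 0
  1×2 = 2 → write 0 carry 1
  0×2+1 = 1 → write 1
  1×2 = 2 → write 0 carry 1
  0×2+1 = 1 → write 1
  1×2 = 2 → write 0 carry 1
  0×2+1 = 1 → write 1
  1×2 = 2 → write 0 carry 1
  0×2+1 = 1 → write 1
  1×2 = 2 → write 0 carry 1
  1×2+1 = 3 → write 1 carry 1
  0×2+1 = 1 → write 1
  0×2 = 0 → write 0
  0×2 = 0 → write 0
  0×2 = 0 → write 0
  1×2 = 2 → write 0 carry 1
  remaining carry: 1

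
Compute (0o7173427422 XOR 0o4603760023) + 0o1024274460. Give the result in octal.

0o5014644061

First 0o7173427422 XOR 0o4603760023 = 0o3770347401.
Add column by column in base 8, right to left:
  1+0 = 1
  0+6 = 6
  4+4 = 0 carry 1
  7+4+1 = 4 carry 1
  4+7+1 = 4 carry 1
  3+2+1 = 6
  0+4 = 4
  7+2 = 1 carry 1
  7+0+1 = 0 carry 1
  3+1+1 = 5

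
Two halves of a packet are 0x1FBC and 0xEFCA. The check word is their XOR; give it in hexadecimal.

XOR each hex digit independently (no carries):
  1^E=F, F^F=0, B^C=7, C^A=6

0xF076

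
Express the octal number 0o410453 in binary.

0b100001000100101011

Each octal digit is 3 bits: 4=100 1=001 0=000 4=100 5=101 3=011.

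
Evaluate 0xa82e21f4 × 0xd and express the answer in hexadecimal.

Multiply each base-16 digit by 13, carrying:
  4×13 = 52 → write 4 carry 3
  f×13+3 = 198 → write 6 carry 12
  1×13+12 = 25 → write 9 carry 1
  2×13+1 = 27 → write b carry 1
  e×13+1 = 183 → write 7 carry 11
  2×13+11 = 37 → write 5 carry 2
  8×13+2 = 106 → write a carry 6
  a×13+6 = 136 → write 8 carry 8
  remaining carry: 8

0x88a57b964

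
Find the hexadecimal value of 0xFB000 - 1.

The trailing 3 digits are 0, so subtracting 1 borrows through: they become F and the next digit up decrements.

0xFAFFF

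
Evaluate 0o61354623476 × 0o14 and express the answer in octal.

Multiply each base-8 digit by 12, carrying:
  6×12 = 72 → write 0 carry 9
  7×12+9 = 93 → write 5 carry 11
  4×12+11 = 59 → write 3 carry 7
  3×12+7 = 43 → write 3 carry 5
  2×12+5 = 29 → write 5 carry 3
  6×12+3 = 75 → write 3 carry 9
  4×12+9 = 57 → write 1 carry 7
  5×12+7 = 67 → write 3 carry 8
  3×12+8 = 44 → write 4 carry 5
  1×12+5 = 17 → write 1 carry 2
  6×12+2 = 74 → write 2 carry 9
  remaining carry: 11

0o1121431353350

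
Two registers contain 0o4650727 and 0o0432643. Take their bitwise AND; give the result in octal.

AND each oct digit independently (no carries):
  4&0=0, 6&4=4, 5&3=1, 0&2=0, 7&6=6, 2&4=0, 7&3=3

0o0410603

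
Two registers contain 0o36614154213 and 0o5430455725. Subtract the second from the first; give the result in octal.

0o31163476266

Subtract column by column in base 8:
  3-5 → 6 (borrow)
  1-2-1 → 6 (borrow)
  2-7-1 → 2 (borrow)
  4-5-1 → 6 (borrow)
  5-5-1 → 7 (borrow)
  1-4-1 → 4 (borrow)
  4-0-1 → 3
  1-3 → 6 (borrow)
  6-4-1 → 1
  6-5 → 1
  3-0 → 3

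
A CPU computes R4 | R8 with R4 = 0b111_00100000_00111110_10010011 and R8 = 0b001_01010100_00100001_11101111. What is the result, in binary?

0b111011101000011111111111111

OR bit by bit (1 where either bit is 1):
  111001000000011111010010011
| 001010101000010000111101111
= 111011101000011111111111111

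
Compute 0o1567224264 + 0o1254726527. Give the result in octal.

0o3044153013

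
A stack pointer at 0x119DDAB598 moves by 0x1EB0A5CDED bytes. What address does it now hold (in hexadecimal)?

0x304E808385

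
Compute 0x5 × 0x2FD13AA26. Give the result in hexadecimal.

0xEF16252BE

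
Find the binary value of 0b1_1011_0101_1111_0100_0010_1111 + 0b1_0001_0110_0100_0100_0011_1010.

Add column by column in base 2, right to left:
  1+0 = 1
  1+1 = 0 carry 1
  1+0+1 = 0 carry 1
  1+1+1 = 1 carry 1
  0+1+1 = 0 carry 1
  1+1+1 = 1 carry 1
  0+0+1 = 1
  0+0 = 0
  0+0 = 0
  0+0 = 0
  1+1 = 0 carry 1
  0+0+1 = 1
  1+0 = 1
  1+0 = 1
  1+1 = 0 carry 1
  1+0+1 = 0 carry 1
  1+0+1 = 0 carry 1
  0+1+1 = 0 carry 1
  1+1+1 = 1 carry 1
  0+0+1 = 1
  1+1 = 0 carry 1
  1+0+1 = 0 carry 1
  0+0+1 = 1
  1+0 = 1
  1+1 = 0 carry 1
  final carry 1

0b10110011000011100001101001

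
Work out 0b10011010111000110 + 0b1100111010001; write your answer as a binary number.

Add column by column in base 2, right to left:
  0+1 = 1
  1+0 = 1
  1+0 = 1
  0+0 = 0
  0+1 = 1
  0+0 = 0
  1+1 = 0 carry 1
  1+1+1 = 1 carry 1
  1+1+1 = 1 carry 1
  0+0+1 = 1
  1+0 = 1
  0+1 = 1
  1+1 = 0 carry 1
  1+0+1 = 0 carry 1
  0+0+1 = 1
  0+0 = 0
  1+0 = 1

0b10100111110010111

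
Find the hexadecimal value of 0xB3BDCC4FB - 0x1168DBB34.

0xA254F09C7

Subtract column by column in base 16:
  B-4 → 7
  F-3 → C
  4-B → 9 (borrow)
  C-B-1 → 0
  C-D → F (borrow)
  D-8-1 → 4
  B-6 → 5
  3-1 → 2
  B-1 → A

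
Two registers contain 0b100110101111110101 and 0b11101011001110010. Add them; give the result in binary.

0b1000100001001100111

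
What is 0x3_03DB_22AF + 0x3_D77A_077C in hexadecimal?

Add column by column in base 16, right to left:
  F+C = B carry 1
  A+7+1 = 2 carry 1
  2+7+1 = A
  2+0 = 2
  B+A = 5 carry 1
  D+7+1 = 5 carry 1
  3+7+1 = B
  0+D = D
  3+3 = 6

0x6DB552A2B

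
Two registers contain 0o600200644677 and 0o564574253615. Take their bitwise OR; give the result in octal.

0o764774657677

OR each oct digit independently (no carries):
  6|5=7, 0|6=6, 0|4=4, 2|5=7, 0|7=7, 0|4=4, 6|2=6, 4|5=5, 4|3=7, 6|6=6, 7|1=7, 7|5=7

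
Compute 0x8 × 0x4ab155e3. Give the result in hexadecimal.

0x2558aaf18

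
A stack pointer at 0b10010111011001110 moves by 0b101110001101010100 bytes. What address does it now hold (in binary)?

0b1000001001000100010

Add column by column in base 2, right to left:
  0+0 = 0
  1+0 = 1
  1+1 = 0 carry 1
  1+0+1 = 0 carry 1
  0+1+1 = 0 carry 1
  0+0+1 = 1
  1+1 = 0 carry 1
  1+0+1 = 0 carry 1
  0+1+1 = 0 carry 1
  1+1+1 = 1 carry 1
  1+0+1 = 0 carry 1
  1+0+1 = 0 carry 1
  0+0+1 = 1
  1+1 = 0 carry 1
  0+1+1 = 0 carry 1
  0+1+1 = 0 carry 1
  1+0+1 = 0 carry 1
  0+1+1 = 0 carry 1
  final carry 1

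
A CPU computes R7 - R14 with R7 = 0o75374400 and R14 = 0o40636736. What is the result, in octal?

0o34535442

Subtract column by column in base 8:
  0-6 → 2 (borrow)
  0-3-1 → 4 (borrow)
  4-7-1 → 4 (borrow)
  4-6-1 → 5 (borrow)
  7-3-1 → 3
  3-6 → 5 (borrow)
  5-0-1 → 4
  7-4 → 3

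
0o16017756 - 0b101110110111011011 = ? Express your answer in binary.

0o16017756 = 0b1110000001111111101110 in binary.
Subtract column by column in base 2:
  0-1 → 1 (borrow)
  1-1-1 → 1 (borrow)
  1-0-1 → 0
  1-1 → 0
  0-1 → 1 (borrow)
  1-0-1 → 0
  1-1 → 0
  1-1 → 0
  1-1 → 0
  1-0 → 1
  1-1 → 0
  1-1 → 0
  1-0 → 1
  0-1 → 1 (borrow)
  0-1-1 → 0 (borrow)
  0-1-1 → 0 (borrow)
  0-0-1 → 1 (borrow)
  0-1-1 → 0 (borrow)
  0-0-1 → 1 (borrow)
  1-0-1 → 0
  1-0 → 1
  1-0 → 1

0b1101010011001000010011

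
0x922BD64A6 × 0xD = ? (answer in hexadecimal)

Multiply each base-16 digit by 13, carrying:
  6×13 = 78 → write E carry 4
  A×13+4 = 134 → write 6 carry 8
  4×13+8 = 60 → write C carry 3
  6×13+3 = 81 → write 1 carry 5
  D×13+5 = 174 → write E carry 10
  B×13+10 = 153 → write 9 carry 9
  2×13+9 = 35 → write 3 carry 2
  2×13+2 = 28 → write C carry 1
  9×13+1 = 118 → write 6 carry 7
  remaining carry: 7

0x76C39E1C6E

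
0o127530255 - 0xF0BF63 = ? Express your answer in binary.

0b11011011111000101001010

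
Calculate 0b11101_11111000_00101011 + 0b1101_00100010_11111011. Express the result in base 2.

Add column by column in base 2, right to left:
  1+1 = 0 carry 1
  1+1+1 = 1 carry 1
  0+0+1 = 1
  1+1 = 0 carry 1
  0+1+1 = 0 carry 1
  1+1+1 = 1 carry 1
  0+1+1 = 0 carry 1
  0+1+1 = 0 carry 1
  0+0+1 = 1
  0+1 = 1
  0+0 = 0
  1+0 = 1
  1+0 = 1
  1+1 = 0 carry 1
  1+0+1 = 0 carry 1
  1+0+1 = 0 carry 1
  1+1+1 = 1 carry 1
  0+0+1 = 1
  1+1 = 0 carry 1
  1+1+1 = 1 carry 1
  1+0+1 = 0 carry 1
  final carry 1

0b1010110001101100100110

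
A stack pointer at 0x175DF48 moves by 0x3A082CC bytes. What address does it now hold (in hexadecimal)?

0x5166214

Add column by column in base 16, right to left:
  8+C = 4 carry 1
  4+C+1 = 1 carry 1
  F+2+1 = 2 carry 1
  D+8+1 = 6 carry 1
  5+0+1 = 6
  7+A = 1 carry 1
  1+3+1 = 5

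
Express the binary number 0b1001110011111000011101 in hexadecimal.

0x273e1d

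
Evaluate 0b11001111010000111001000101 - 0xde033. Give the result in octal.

0b11001111010000111001000101 = 0o317207105 in octal.
0xde033 = 0o3360063 in octal.
Subtract column by column in base 8:
  5-3 → 2
  0-6 → 2 (borrow)
  1-0-1 → 0
  7-0 → 7
  0-6 → 2 (borrow)
  2-3-1 → 6 (borrow)
  7-3-1 → 3
  1-0 → 1
  3-0 → 3

0o313627022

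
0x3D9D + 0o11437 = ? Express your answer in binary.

0b101000010111100

0x3D9D = 0b11110110011101 in binary.
0o11437 = 0b1001100011111 in binary.
Add column by column in base 2, right to left:
  1+1 = 0 carry 1
  0+1+1 = 0 carry 1
  1+1+1 = 1 carry 1
  1+1+1 = 1 carry 1
  1+1+1 = 1 carry 1
  0+0+1 = 1
  0+0 = 0
  1+0 = 1
  1+1 = 0 carry 1
  0+1+1 = 0 carry 1
  1+0+1 = 0 carry 1
  1+0+1 = 0 carry 1
  1+1+1 = 1 carry 1
  1+0+1 = 0 carry 1
  final carry 1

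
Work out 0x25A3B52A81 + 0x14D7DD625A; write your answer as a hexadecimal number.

0x3A7B928CDB

Add column by column in base 16, right to left:
  1+A = B
  8+5 = D
  A+2 = C
  2+6 = 8
  5+D = 2 carry 1
  B+D+1 = 9 carry 1
  3+7+1 = B
  A+D = 7 carry 1
  5+4+1 = A
  2+1 = 3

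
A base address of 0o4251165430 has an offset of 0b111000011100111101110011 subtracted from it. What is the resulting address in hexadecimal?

0o4251165430 = 0x22a4eb18 in hexadecimal.
0b111000011100111101110011 = 0xe1cf73 in hexadecimal.
Subtract column by column in base 16:
  8-3 → 5
  1-7 → a (borrow)
  b-f-1 → b (borrow)
  e-c-1 → 1
  4-1 → 3
  a-e → c (borrow)
  2-0-1 → 1
  2-0 → 2

0x21c31ba5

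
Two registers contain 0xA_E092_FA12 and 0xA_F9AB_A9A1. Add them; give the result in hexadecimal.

Add column by column in base 16, right to left:
  2+1 = 3
  1+A = B
  A+9 = 3 carry 1
  F+A+1 = A carry 1
  2+B+1 = E
  9+A = 3 carry 1
  0+9+1 = A
  E+F = D carry 1
  A+A+1 = 5 carry 1
  final carry 1

0x15DA3EA3B3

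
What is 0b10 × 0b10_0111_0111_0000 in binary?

0b100111011100000

Multiply each base-2 digit by 2, carrying:
  0×2 = 0 → write 0
  0×2 = 0 → write 0
  0×2 = 0 → write 0
  0×2 = 0 → write 0
  1×2 = 2 → write 0 carry 1
  1×2+1 = 3 → write 1 carry 1
  1×2+1 = 3 → write 1 carry 1
  0×2+1 = 1 → write 1
  1×2 = 2 → write 0 carry 1
  1×2+1 = 3 → write 1 carry 1
  1×2+1 = 3 → write 1 carry 1
  0×2+1 = 1 → write 1
  0×2 = 0 → write 0
  1×2 = 2 → write 0 carry 1
  remaining carry: 1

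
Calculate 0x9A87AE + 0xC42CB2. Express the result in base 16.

Add column by column in base 16, right to left:
  E+2 = 0 carry 1
  A+B+1 = 6 carry 1
  7+C+1 = 4 carry 1
  8+2+1 = B
  A+4 = E
  9+C = 5 carry 1
  final carry 1

0x15EB460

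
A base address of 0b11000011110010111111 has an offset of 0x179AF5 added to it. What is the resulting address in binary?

0b1000111101011110110100

0x179AF5 = 0b101111001101011110101 in binary.
Add column by column in base 2, right to left:
  1+1 = 0 carry 1
  1+0+1 = 0 carry 1
  1+1+1 = 1 carry 1
  1+0+1 = 0 carry 1
  1+1+1 = 1 carry 1
  1+1+1 = 1 carry 1
  0+1+1 = 0 carry 1
  1+1+1 = 1 carry 1
  0+0+1 = 1
  0+1 = 1
  1+0 = 1
  1+1 = 0 carry 1
  1+1+1 = 1 carry 1
  1+0+1 = 0 carry 1
  0+0+1 = 1
  0+1 = 1
  0+1 = 1
  0+1 = 1
  1+1 = 0 carry 1
  1+0+1 = 0 carry 1
  0+1+1 = 0 carry 1
  final carry 1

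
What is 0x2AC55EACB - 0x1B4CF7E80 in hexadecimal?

0xF7866C4B

Subtract column by column in base 16:
  B-0 → B
  C-8 → 4
  A-E → C (borrow)
  E-7-1 → 6
  5-F → 6 (borrow)
  5-C-1 → 8 (borrow)
  C-4-1 → 7
  A-B → F (borrow)
  2-1-1 → 0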